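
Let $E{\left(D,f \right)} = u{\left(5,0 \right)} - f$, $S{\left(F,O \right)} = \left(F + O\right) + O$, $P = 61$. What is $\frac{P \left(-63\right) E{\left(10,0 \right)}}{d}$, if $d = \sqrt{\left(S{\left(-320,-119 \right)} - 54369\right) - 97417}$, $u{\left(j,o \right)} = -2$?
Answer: $- \frac{3843 i \sqrt{38086}}{38086} \approx - 19.692 i$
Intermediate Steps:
$S{\left(F,O \right)} = F + 2 O$
$d = 2 i \sqrt{38086}$ ($d = \sqrt{\left(\left(-320 + 2 \left(-119\right)\right) - 54369\right) - 97417} = \sqrt{\left(\left(-320 - 238\right) - 54369\right) - 97417} = \sqrt{\left(-558 - 54369\right) - 97417} = \sqrt{-54927 - 97417} = \sqrt{-152344} = 2 i \sqrt{38086} \approx 390.31 i$)
$E{\left(D,f \right)} = -2 - f$
$\frac{P \left(-63\right) E{\left(10,0 \right)}}{d} = \frac{61 \left(-63\right) \left(-2 - 0\right)}{2 i \sqrt{38086}} = - 3843 \left(-2 + 0\right) \left(- \frac{i \sqrt{38086}}{76172}\right) = \left(-3843\right) \left(-2\right) \left(- \frac{i \sqrt{38086}}{76172}\right) = 7686 \left(- \frac{i \sqrt{38086}}{76172}\right) = - \frac{3843 i \sqrt{38086}}{38086}$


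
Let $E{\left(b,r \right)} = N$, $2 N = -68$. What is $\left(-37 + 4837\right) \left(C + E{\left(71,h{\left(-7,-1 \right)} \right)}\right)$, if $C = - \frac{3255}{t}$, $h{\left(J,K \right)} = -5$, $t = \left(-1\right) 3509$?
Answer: $- \frac{557044800}{3509} \approx -1.5875 \cdot 10^{5}$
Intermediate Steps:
$t = -3509$
$C = \frac{3255}{3509}$ ($C = - \frac{3255}{-3509} = \left(-3255\right) \left(- \frac{1}{3509}\right) = \frac{3255}{3509} \approx 0.92761$)
$N = -34$ ($N = \frac{1}{2} \left(-68\right) = -34$)
$E{\left(b,r \right)} = -34$
$\left(-37 + 4837\right) \left(C + E{\left(71,h{\left(-7,-1 \right)} \right)}\right) = \left(-37 + 4837\right) \left(\frac{3255}{3509} - 34\right) = 4800 \left(- \frac{116051}{3509}\right) = - \frac{557044800}{3509}$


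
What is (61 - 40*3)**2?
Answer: 3481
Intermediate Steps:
(61 - 40*3)**2 = (61 - 120)**2 = (-59)**2 = 3481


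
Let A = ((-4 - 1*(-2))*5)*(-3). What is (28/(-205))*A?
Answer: -168/41 ≈ -4.0976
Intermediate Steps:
A = 30 (A = ((-4 + 2)*5)*(-3) = -2*5*(-3) = -10*(-3) = 30)
(28/(-205))*A = (28/(-205))*30 = (28*(-1/205))*30 = -28/205*30 = -168/41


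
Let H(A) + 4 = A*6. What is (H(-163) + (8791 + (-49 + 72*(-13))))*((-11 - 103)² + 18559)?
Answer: 215331320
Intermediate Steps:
H(A) = -4 + 6*A (H(A) = -4 + A*6 = -4 + 6*A)
(H(-163) + (8791 + (-49 + 72*(-13))))*((-11 - 103)² + 18559) = ((-4 + 6*(-163)) + (8791 + (-49 + 72*(-13))))*((-11 - 103)² + 18559) = ((-4 - 978) + (8791 + (-49 - 936)))*((-114)² + 18559) = (-982 + (8791 - 985))*(12996 + 18559) = (-982 + 7806)*31555 = 6824*31555 = 215331320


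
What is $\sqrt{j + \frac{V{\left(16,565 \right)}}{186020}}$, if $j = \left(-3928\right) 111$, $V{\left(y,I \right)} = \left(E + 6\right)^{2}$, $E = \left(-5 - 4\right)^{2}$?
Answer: $\frac{i \sqrt{3771843858484455}}{93010} \approx 660.31 i$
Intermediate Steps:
$E = 81$ ($E = \left(-9\right)^{2} = 81$)
$V{\left(y,I \right)} = 7569$ ($V{\left(y,I \right)} = \left(81 + 6\right)^{2} = 87^{2} = 7569$)
$j = -436008$
$\sqrt{j + \frac{V{\left(16,565 \right)}}{186020}} = \sqrt{-436008 + \frac{7569}{186020}} = \sqrt{- \frac{81106200591}{186020}} = \frac{i \sqrt{3771843858484455}}{93010}$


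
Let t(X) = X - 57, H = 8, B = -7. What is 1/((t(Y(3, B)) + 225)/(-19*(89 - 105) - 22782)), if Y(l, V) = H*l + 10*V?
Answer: -11239/61 ≈ -184.25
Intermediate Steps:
Y(l, V) = 8*l + 10*V
t(X) = -57 + X
1/((t(Y(3, B)) + 225)/(-19*(89 - 105) - 22782)) = 1/(((-57 + (8*3 + 10*(-7))) + 225)/(-19*(89 - 105) - 22782)) = 1/(((-57 + (24 - 70)) + 225)/(-19*(-16) - 22782)) = 1/(((-57 - 46) + 225)/(304 - 22782)) = 1/((-103 + 225)/(-22478)) = 1/(122*(-1/22478)) = 1/(-61/11239) = -11239/61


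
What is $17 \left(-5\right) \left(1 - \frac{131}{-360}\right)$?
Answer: $- \frac{8347}{72} \approx -115.93$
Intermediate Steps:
$17 \left(-5\right) \left(1 - \frac{131}{-360}\right) = - 85 \left(1 - - \frac{131}{360}\right) = - 85 \left(1 + \frac{131}{360}\right) = \left(-85\right) \frac{491}{360} = - \frac{8347}{72}$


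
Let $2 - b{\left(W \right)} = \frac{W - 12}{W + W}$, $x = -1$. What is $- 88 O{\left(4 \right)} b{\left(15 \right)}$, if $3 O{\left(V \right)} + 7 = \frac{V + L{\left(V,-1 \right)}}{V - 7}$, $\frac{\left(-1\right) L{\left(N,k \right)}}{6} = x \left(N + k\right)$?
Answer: $\frac{35948}{45} \approx 798.84$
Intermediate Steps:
$L{\left(N,k \right)} = 6 N + 6 k$ ($L{\left(N,k \right)} = - 6 \left(- (N + k)\right) = - 6 \left(- N - k\right) = 6 N + 6 k$)
$b{\left(W \right)} = 2 - \frac{-12 + W}{2 W}$ ($b{\left(W \right)} = 2 - \frac{W - 12}{W + W} = 2 - \frac{-12 + W}{2 W}$)
$O{\left(V \right)} = - \frac{7}{3} + \frac{-6 + 7 V}{3 \left(-7 + V\right)}$ ($O{\left(V \right)} = - \frac{7}{3} + \frac{\left(V + \left(6 V + 6 \left(-1\right)\right)\right) \frac{1}{V - 7}}{3} = - \frac{7}{3} + \frac{\left(V + \left(6 V - 6\right)\right) \frac{1}{-7 + V}}{3} = - \frac{7}{3} + \frac{\left(V + \left(-6 + 6 V\right)\right) \frac{1}{-7 + V}}{3} = - \frac{7}{3} + \frac{\left(-6 + 7 V\right) \frac{1}{-7 + V}}{3} = - \frac{7}{3} + \frac{\frac{1}{-7 + V} \left(-6 + 7 V\right)}{3} = - \frac{7}{3} + \frac{-6 + 7 V}{3 \left(-7 + V\right)}$)
$- 88 O{\left(4 \right)} b{\left(15 \right)} = - 88 \frac{43}{3 \left(-7 + 4\right)} \left(\frac{3}{2} + \frac{6}{15}\right) = - 88 \frac{43}{3 \left(-3\right)} \left(\frac{3}{2} + 6 \cdot \frac{1}{15}\right) = - 88 \cdot \frac{43}{3} \left(- \frac{1}{3}\right) \left(\frac{3}{2} + \frac{2}{5}\right) = \left(-88\right) \left(- \frac{43}{9}\right) \frac{19}{10} = \frac{3784}{9} \cdot \frac{19}{10} = \frac{35948}{45}$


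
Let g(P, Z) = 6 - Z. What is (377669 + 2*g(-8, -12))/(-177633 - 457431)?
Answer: -377705/635064 ≈ -0.59475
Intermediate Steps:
(377669 + 2*g(-8, -12))/(-177633 - 457431) = (377669 + 2*(6 - 1*(-12)))/(-177633 - 457431) = (377669 + 2*(6 + 12))/(-635064) = (377669 + 2*18)*(-1/635064) = (377669 + 36)*(-1/635064) = 377705*(-1/635064) = -377705/635064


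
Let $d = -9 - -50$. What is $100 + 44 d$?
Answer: $1904$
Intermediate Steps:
$d = 41$ ($d = -9 + 50 = 41$)
$100 + 44 d = 100 + 44 \cdot 41 = 100 + 1804 = 1904$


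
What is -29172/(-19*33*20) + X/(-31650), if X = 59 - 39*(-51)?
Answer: 680009/300675 ≈ 2.2616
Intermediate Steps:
X = 2048 (X = 59 + 1989 = 2048)
-29172/(-19*33*20) + X/(-31650) = -29172/(-19*33*20) + 2048/(-31650) = -29172/((-627*20)) + 2048*(-1/31650) = -29172/(-12540) - 1024/15825 = -29172*(-1/12540) - 1024/15825 = 221/95 - 1024/15825 = 680009/300675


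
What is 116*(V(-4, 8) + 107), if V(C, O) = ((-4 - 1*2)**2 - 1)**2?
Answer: 154512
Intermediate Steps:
V(C, O) = 1225 (V(C, O) = ((-4 - 2)**2 - 1)**2 = ((-6)**2 - 1)**2 = (36 - 1)**2 = 35**2 = 1225)
116*(V(-4, 8) + 107) = 116*(1225 + 107) = 116*1332 = 154512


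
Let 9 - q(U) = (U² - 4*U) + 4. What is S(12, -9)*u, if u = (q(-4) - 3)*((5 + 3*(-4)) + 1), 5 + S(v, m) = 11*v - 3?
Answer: 22320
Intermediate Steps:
S(v, m) = -8 + 11*v (S(v, m) = -5 + (11*v - 3) = -5 + (-3 + 11*v) = -8 + 11*v)
q(U) = 5 - U² + 4*U (q(U) = 9 - ((U² - 4*U) + 4) = 9 - (4 + U² - 4*U) = 9 + (-4 - U² + 4*U) = 5 - U² + 4*U)
u = 180 (u = ((5 - 1*(-4)² + 4*(-4)) - 3)*((5 + 3*(-4)) + 1) = ((5 - 1*16 - 16) - 3)*((5 - 12) + 1) = ((5 - 16 - 16) - 3)*(-7 + 1) = (-27 - 3)*(-6) = -30*(-6) = 180)
S(12, -9)*u = (-8 + 11*12)*180 = (-8 + 132)*180 = 124*180 = 22320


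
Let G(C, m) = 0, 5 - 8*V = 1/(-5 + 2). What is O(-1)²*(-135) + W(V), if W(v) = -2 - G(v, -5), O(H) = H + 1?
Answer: -2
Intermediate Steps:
V = ⅔ (V = 5/8 - 1/(8*(-5 + 2)) = 5/8 - ⅛/(-3) = 5/8 - ⅛*(-⅓) = 5/8 + 1/24 = ⅔ ≈ 0.66667)
O(H) = 1 + H
W(v) = -2 (W(v) = -2 - 1*0 = -2 + 0 = -2)
O(-1)²*(-135) + W(V) = (1 - 1)²*(-135) - 2 = 0²*(-135) - 2 = 0*(-135) - 2 = 0 - 2 = -2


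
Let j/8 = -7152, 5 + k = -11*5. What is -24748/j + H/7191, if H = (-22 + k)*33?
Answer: 642677/11428896 ≈ 0.056233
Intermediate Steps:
k = -60 (k = -5 - 11*5 = -5 - 55 = -60)
j = -57216 (j = 8*(-7152) = -57216)
H = -2706 (H = (-22 - 60)*33 = -82*33 = -2706)
-24748/j + H/7191 = -24748/(-57216) - 2706/7191 = -24748*(-1/57216) - 2706*1/7191 = 6187/14304 - 902/2397 = 642677/11428896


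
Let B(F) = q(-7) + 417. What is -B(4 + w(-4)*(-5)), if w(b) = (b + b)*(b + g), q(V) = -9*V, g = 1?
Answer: -480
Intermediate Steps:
w(b) = 2*b*(1 + b) (w(b) = (b + b)*(b + 1) = (2*b)*(1 + b) = 2*b*(1 + b))
B(F) = 480 (B(F) = -9*(-7) + 417 = 63 + 417 = 480)
-B(4 + w(-4)*(-5)) = -1*480 = -480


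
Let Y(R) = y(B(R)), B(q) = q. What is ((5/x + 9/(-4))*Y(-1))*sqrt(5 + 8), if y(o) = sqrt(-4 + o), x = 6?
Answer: -17*I*sqrt(65)/12 ≈ -11.422*I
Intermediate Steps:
Y(R) = sqrt(-4 + R)
((5/x + 9/(-4))*Y(-1))*sqrt(5 + 8) = ((5/6 + 9/(-4))*sqrt(-4 - 1))*sqrt(5 + 8) = ((5*(1/6) + 9*(-1/4))*sqrt(-5))*sqrt(13) = ((5/6 - 9/4)*(I*sqrt(5)))*sqrt(13) = (-17*I*sqrt(5)/12)*sqrt(13) = -17*I*sqrt(65)/12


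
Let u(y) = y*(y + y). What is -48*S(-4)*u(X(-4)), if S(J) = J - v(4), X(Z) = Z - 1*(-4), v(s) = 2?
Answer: 0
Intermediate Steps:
X(Z) = 4 + Z (X(Z) = Z + 4 = 4 + Z)
S(J) = -2 + J (S(J) = J - 1*2 = J - 2 = -2 + J)
u(y) = 2*y**2 (u(y) = y*(2*y) = 2*y**2)
-48*S(-4)*u(X(-4)) = -48*(-2 - 4)*2*(4 - 4)**2 = -(-288)*2*0**2 = -(-288)*2*0 = -(-288)*0 = -48*0 = 0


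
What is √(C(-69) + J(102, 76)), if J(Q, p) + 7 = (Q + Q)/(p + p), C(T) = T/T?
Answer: I*√6726/38 ≈ 2.1582*I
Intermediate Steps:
C(T) = 1
J(Q, p) = -7 + Q/p (J(Q, p) = -7 + (Q + Q)/(p + p) = -7 + (2*Q)/((2*p)) = -7 + (2*Q)*(1/(2*p)) = -7 + Q/p)
√(C(-69) + J(102, 76)) = √(1 + (-7 + 102/76)) = √(1 + (-7 + 102*(1/76))) = √(1 + (-7 + 51/38)) = √(1 - 215/38) = √(-177/38) = I*√6726/38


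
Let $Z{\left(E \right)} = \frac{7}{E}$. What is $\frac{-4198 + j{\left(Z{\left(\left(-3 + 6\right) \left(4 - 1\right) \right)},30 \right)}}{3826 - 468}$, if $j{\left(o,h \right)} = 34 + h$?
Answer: $- \frac{2067}{1679} \approx -1.2311$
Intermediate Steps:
$\frac{-4198 + j{\left(Z{\left(\left(-3 + 6\right) \left(4 - 1\right) \right)},30 \right)}}{3826 - 468} = \frac{-4198 + \left(34 + 30\right)}{3826 - 468} = \frac{-4198 + 64}{3358} = \left(-4134\right) \frac{1}{3358} = - \frac{2067}{1679}$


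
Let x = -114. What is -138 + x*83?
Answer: -9600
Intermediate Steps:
-138 + x*83 = -138 - 114*83 = -138 - 9462 = -9600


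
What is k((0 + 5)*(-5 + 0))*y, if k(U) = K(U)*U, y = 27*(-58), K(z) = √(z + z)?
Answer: 195750*I*√2 ≈ 2.7683e+5*I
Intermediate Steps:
K(z) = √2*√z (K(z) = √(2*z) = √2*√z)
y = -1566
k(U) = √2*U^(3/2) (k(U) = (√2*√U)*U = √2*U^(3/2))
k((0 + 5)*(-5 + 0))*y = (√2*((0 + 5)*(-5 + 0))^(3/2))*(-1566) = (√2*(5*(-5))^(3/2))*(-1566) = (√2*(-25)^(3/2))*(-1566) = (√2*(-125*I))*(-1566) = -125*I*√2*(-1566) = 195750*I*√2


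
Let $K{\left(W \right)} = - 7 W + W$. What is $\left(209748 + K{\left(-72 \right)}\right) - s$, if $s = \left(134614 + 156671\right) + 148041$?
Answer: $-229146$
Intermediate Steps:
$s = 439326$ ($s = 291285 + 148041 = 439326$)
$K{\left(W \right)} = - 6 W$
$\left(209748 + K{\left(-72 \right)}\right) - s = \left(209748 - -432\right) - 439326 = \left(209748 + 432\right) - 439326 = 210180 - 439326 = -229146$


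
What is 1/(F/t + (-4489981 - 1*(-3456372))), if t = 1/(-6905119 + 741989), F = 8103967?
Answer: -1/49945803170319 ≈ -2.0022e-14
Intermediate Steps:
t = -1/6163130 (t = 1/(-6163130) = -1/6163130 ≈ -1.6226e-7)
1/(F/t + (-4489981 - 1*(-3456372))) = 1/(8103967/(-1/6163130) + (-4489981 - 1*(-3456372))) = 1/(8103967*(-6163130) + (-4489981 + 3456372)) = 1/(-49945802136710 - 1033609) = 1/(-49945803170319) = -1/49945803170319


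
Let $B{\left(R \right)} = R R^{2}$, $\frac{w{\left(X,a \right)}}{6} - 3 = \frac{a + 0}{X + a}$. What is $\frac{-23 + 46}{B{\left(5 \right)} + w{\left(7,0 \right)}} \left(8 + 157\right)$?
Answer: $\frac{345}{13} \approx 26.538$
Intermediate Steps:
$w{\left(X,a \right)} = 18 + \frac{6 a}{X + a}$ ($w{\left(X,a \right)} = 18 + 6 \frac{a + 0}{X + a} = 18 + 6 \frac{a}{X + a} = 18 + \frac{6 a}{X + a}$)
$B{\left(R \right)} = R^{3}$
$\frac{-23 + 46}{B{\left(5 \right)} + w{\left(7,0 \right)}} \left(8 + 157\right) = \frac{-23 + 46}{5^{3} + \frac{6 \left(3 \cdot 7 + 4 \cdot 0\right)}{7 + 0}} \left(8 + 157\right) = \frac{23}{125 + \frac{6 \left(21 + 0\right)}{7}} \cdot 165 = \frac{23}{125 + 6 \cdot \frac{1}{7} \cdot 21} \cdot 165 = \frac{23}{125 + 18} \cdot 165 = \frac{23}{143} \cdot 165 = \frac{345}{13}$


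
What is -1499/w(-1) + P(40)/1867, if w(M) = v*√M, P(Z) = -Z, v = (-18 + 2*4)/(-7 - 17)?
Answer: -40/1867 + 17988*I/5 ≈ -0.021425 + 3597.6*I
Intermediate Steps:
v = 5/12 (v = (-18 + 8)/(-24) = -10*(-1/24) = 5/12 ≈ 0.41667)
w(M) = 5*√M/12
-1499/w(-1) + P(40)/1867 = -1499*(-12*I/5) - 1*40/1867 = -1499*(-12*I/5) - 40*1/1867 = -(-17988)*I/5 - 40/1867 = 17988*I/5 - 40/1867 = -40/1867 + 17988*I/5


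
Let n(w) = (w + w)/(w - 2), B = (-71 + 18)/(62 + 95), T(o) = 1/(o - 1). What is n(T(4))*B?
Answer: 106/785 ≈ 0.13503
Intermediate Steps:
T(o) = 1/(-1 + o)
B = -53/157 ≈ -0.33758
n(w) = 2*w/(-2 + w) (n(w) = (2*w)/(-2 + w) = 2*w/(-2 + w))
n(T(4))*B = (2/((-1 + 4)*(-2 + 1/(-1 + 4))))*(-53/157) = (2/(3*(-2 + 1/3)))*(-53/157) = (2*(⅓)/(-2 + ⅓))*(-53/157) = (2*(⅓)/(-5/3))*(-53/157) = (2*(⅓)*(-⅗))*(-53/157) = -⅖*(-53/157) = 106/785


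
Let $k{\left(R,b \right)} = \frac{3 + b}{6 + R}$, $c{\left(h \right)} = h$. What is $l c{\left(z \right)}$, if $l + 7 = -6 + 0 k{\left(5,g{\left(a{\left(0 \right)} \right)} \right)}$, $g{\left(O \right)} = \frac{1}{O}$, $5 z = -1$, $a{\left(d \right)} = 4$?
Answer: $\frac{13}{5} \approx 2.6$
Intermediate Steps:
$z = - \frac{1}{5}$ ($z = \frac{1}{5} \left(-1\right) = - \frac{1}{5} \approx -0.2$)
$k{\left(R,b \right)} = \frac{3 + b}{6 + R}$
$l = -13$ ($l = -7 - \left(6 + 0 \frac{3 + \frac{1}{4}}{6 + 5}\right) = -7 - \left(6 + 0 \frac{3 + \frac{1}{4}}{11}\right) = -7 - \left(6 + 0 \cdot \frac{1}{11} \cdot \frac{13}{4}\right) = -7 + \left(-6 + 0 \cdot \frac{13}{44}\right) = -7 + \left(-6 + 0\right) = -7 - 6 = -13$)
$l c{\left(z \right)} = \left(-13\right) \left(- \frac{1}{5}\right) = \frac{13}{5}$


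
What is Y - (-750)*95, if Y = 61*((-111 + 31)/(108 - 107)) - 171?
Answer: 66199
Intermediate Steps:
Y = -5051 (Y = 61*(-80/1) - 171 = 61*(-80*1) - 171 = 61*(-80) - 171 = -4880 - 171 = -5051)
Y - (-750)*95 = -5051 - (-750)*95 = -5051 - 1*(-71250) = -5051 + 71250 = 66199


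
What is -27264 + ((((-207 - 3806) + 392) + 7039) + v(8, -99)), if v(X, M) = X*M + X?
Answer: -24630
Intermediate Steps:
v(X, M) = X + M*X (v(X, M) = M*X + X = X + M*X)
-27264 + ((((-207 - 3806) + 392) + 7039) + v(8, -99)) = -27264 + ((((-207 - 3806) + 392) + 7039) + 8*(1 - 99)) = -27264 + (((-4013 + 392) + 7039) + 8*(-98)) = -27264 + ((-3621 + 7039) - 784) = -27264 + (3418 - 784) = -27264 + 2634 = -24630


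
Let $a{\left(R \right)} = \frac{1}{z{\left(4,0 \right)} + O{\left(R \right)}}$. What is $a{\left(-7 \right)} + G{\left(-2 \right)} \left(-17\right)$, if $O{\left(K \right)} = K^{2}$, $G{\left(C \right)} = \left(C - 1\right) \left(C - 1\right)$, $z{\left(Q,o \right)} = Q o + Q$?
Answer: $- \frac{8108}{53} \approx -152.98$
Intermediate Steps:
$z{\left(Q,o \right)} = Q + Q o$
$G{\left(C \right)} = \left(-1 + C\right)^{2}$ ($G{\left(C \right)} = \left(-1 + C\right) \left(-1 + C\right) = \left(-1 + C\right)^{2}$)
$a{\left(R \right)} = \frac{1}{4 + R^{2}}$ ($a{\left(R \right)} = \frac{1}{4 \left(1 + 0\right) + R^{2}} = \frac{1}{4 \cdot 1 + R^{2}} = \frac{1}{4 + R^{2}}$)
$a{\left(-7 \right)} + G{\left(-2 \right)} \left(-17\right) = \frac{1}{4 + \left(-7\right)^{2}} + \left(-1 - 2\right)^{2} \left(-17\right) = \frac{1}{4 + 49} + \left(-3\right)^{2} \left(-17\right) = \frac{1}{53} + 9 \left(-17\right) = \frac{1}{53} - 153 = - \frac{8108}{53}$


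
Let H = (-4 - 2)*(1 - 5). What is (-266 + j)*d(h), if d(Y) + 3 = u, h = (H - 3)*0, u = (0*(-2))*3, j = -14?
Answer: 840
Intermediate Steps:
H = 24 (H = -6*(-4) = 24)
u = 0 (u = 0*3 = 0)
h = 0 (h = (24 - 3)*0 = 21*0 = 0)
d(Y) = -3 (d(Y) = -3 + 0 = -3)
(-266 + j)*d(h) = (-266 - 14)*(-3) = -280*(-3) = 840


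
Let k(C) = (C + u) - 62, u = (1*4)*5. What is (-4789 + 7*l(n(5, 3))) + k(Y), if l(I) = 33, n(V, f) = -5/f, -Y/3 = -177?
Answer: -4069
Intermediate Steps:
Y = 531 (Y = -3*(-177) = 531)
u = 20 (u = 4*5 = 20)
k(C) = -42 + C (k(C) = (C + 20) - 62 = (20 + C) - 62 = -42 + C)
(-4789 + 7*l(n(5, 3))) + k(Y) = (-4789 + 7*33) + (-42 + 531) = (-4789 + 231) + 489 = -4558 + 489 = -4069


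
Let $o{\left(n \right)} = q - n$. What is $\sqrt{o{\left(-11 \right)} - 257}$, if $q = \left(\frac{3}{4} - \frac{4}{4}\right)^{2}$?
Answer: $\frac{i \sqrt{3935}}{4} \approx 15.682 i$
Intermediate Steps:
$q = \frac{1}{16}$ ($q = \left(3 \cdot \frac{1}{4} - 1\right)^{2} = \left(\frac{3}{4} - 1\right)^{2} = \left(- \frac{1}{4}\right)^{2} = \frac{1}{16} \approx 0.0625$)
$o{\left(n \right)} = \frac{1}{16} - n$
$\sqrt{o{\left(-11 \right)} - 257} = \sqrt{\left(\frac{1}{16} - -11\right) - 257} = \sqrt{\left(\frac{1}{16} + 11\right) - 257} = \sqrt{\frac{177}{16} - 257} = \sqrt{- \frac{3935}{16}} = \frac{i \sqrt{3935}}{4}$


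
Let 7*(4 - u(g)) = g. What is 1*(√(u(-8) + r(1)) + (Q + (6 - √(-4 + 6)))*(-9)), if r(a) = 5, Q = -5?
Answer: -9 + 9*√2 + √497/7 ≈ 6.9127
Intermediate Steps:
u(g) = 4 - g/7
1*(√(u(-8) + r(1)) + (Q + (6 - √(-4 + 6)))*(-9)) = 1*(√((4 - ⅐*(-8)) + 5) + (-5 + (6 - √(-4 + 6)))*(-9)) = 1*(√((4 + 8/7) + 5) + (-5 + (6 - √2))*(-9)) = 1*(√(36/7 + 5) + (1 - √2)*(-9)) = 1*(√(71/7) + (-9 + 9*√2)) = 1*(√497/7 + (-9 + 9*√2)) = 1*(-9 + 9*√2 + √497/7) = -9 + 9*√2 + √497/7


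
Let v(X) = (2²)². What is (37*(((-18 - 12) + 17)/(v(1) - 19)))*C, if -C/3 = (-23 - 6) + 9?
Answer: 9620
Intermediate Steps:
v(X) = 16 (v(X) = 4² = 16)
C = 60 (C = -3*((-23 - 6) + 9) = -3*(-29 + 9) = -3*(-20) = 60)
(37*(((-18 - 12) + 17)/(v(1) - 19)))*C = (37*(((-18 - 12) + 17)/(16 - 19)))*60 = (37*((-30 + 17)/(-3)))*60 = (37*(-13*(-⅓)))*60 = (37*(13/3))*60 = (481/3)*60 = 9620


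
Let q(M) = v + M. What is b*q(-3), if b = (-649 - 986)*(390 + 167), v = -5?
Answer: 7285560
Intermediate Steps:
q(M) = -5 + M
b = -910695 (b = -1635*557 = -910695)
b*q(-3) = -910695*(-5 - 3) = -910695*(-8) = 7285560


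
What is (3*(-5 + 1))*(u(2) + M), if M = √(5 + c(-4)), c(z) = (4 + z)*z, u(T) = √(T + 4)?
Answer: -12*√5 - 12*√6 ≈ -56.227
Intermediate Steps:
u(T) = √(4 + T)
c(z) = z*(4 + z)
M = √5 (M = √(5 - 4*(4 - 4)) = √(5 - 4*0) = √(5 + 0) = √5 ≈ 2.2361)
(3*(-5 + 1))*(u(2) + M) = (3*(-5 + 1))*(√(4 + 2) + √5) = (3*(-4))*(√6 + √5) = -12*(√5 + √6) = -12*√5 - 12*√6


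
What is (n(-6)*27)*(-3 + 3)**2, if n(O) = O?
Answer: 0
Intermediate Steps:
(n(-6)*27)*(-3 + 3)**2 = (-6*27)*(-3 + 3)**2 = -162*0**2 = -162*0 = 0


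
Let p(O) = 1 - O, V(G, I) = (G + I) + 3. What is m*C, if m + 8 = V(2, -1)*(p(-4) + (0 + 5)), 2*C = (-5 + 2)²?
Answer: 144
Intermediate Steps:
C = 9/2 (C = (-5 + 2)²/2 = (½)*(-3)² = (½)*9 = 9/2 ≈ 4.5000)
V(G, I) = 3 + G + I
m = 32 (m = -8 + (3 + 2 - 1)*((1 - 1*(-4)) + (0 + 5)) = -8 + 4*((1 + 4) + 5) = -8 + 4*(5 + 5) = -8 + 4*10 = -8 + 40 = 32)
m*C = 32*(9/2) = 144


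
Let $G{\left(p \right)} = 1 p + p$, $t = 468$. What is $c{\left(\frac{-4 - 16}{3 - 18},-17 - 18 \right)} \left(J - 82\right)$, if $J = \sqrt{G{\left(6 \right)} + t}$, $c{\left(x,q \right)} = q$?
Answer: $2870 - 140 \sqrt{30} \approx 2103.2$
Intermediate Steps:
$G{\left(p \right)} = 2 p$ ($G{\left(p \right)} = p + p = 2 p$)
$J = 4 \sqrt{30}$ ($J = \sqrt{2 \cdot 6 + 468} = \sqrt{12 + 468} = \sqrt{480} = 4 \sqrt{30} \approx 21.909$)
$c{\left(\frac{-4 - 16}{3 - 18},-17 - 18 \right)} \left(J - 82\right) = \left(-17 - 18\right) \left(4 \sqrt{30} - 82\right) = - 35 \left(-82 + 4 \sqrt{30}\right) = 2870 - 140 \sqrt{30}$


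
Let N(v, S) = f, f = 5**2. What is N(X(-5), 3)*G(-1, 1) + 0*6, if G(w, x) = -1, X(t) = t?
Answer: -25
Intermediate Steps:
f = 25
N(v, S) = 25
N(X(-5), 3)*G(-1, 1) + 0*6 = 25*(-1) + 0*6 = -25 + 0 = -25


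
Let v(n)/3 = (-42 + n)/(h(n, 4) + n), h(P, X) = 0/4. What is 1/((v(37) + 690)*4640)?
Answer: 37/118389600 ≈ 3.1253e-7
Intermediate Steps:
h(P, X) = 0 (h(P, X) = 0*(¼) = 0)
v(n) = 3*(-42 + n)/n (v(n) = 3*((-42 + n)/(0 + n)) = 3*((-42 + n)/n) = 3*(-42 + n)/n)
1/((v(37) + 690)*4640) = 1/(((3 - 126/37) + 690)*4640) = (1/4640)/((3 - 126*1/37) + 690) = (1/4640)/((3 - 126/37) + 690) = (1/4640)/(-15/37 + 690) = (1/4640)/(25515/37) = (37/25515)*(1/4640) = 37/118389600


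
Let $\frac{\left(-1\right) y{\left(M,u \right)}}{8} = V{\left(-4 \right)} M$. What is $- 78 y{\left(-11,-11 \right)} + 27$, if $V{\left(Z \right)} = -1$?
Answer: $6891$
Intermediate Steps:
$y{\left(M,u \right)} = 8 M$ ($y{\left(M,u \right)} = - 8 \left(- M\right) = 8 M$)
$- 78 y{\left(-11,-11 \right)} + 27 = - 78 \cdot 8 \left(-11\right) + 27 = \left(-78\right) \left(-88\right) + 27 = 6864 + 27 = 6891$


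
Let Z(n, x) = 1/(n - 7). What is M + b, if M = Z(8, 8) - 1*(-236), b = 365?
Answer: 602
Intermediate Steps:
Z(n, x) = 1/(-7 + n)
M = 237 (M = 1/(-7 + 8) - 1*(-236) = 1/1 + 236 = 1 + 236 = 237)
M + b = 237 + 365 = 602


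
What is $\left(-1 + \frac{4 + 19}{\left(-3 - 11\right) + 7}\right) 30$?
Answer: $- \frac{900}{7} \approx -128.57$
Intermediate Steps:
$\left(-1 + \frac{4 + 19}{\left(-3 - 11\right) + 7}\right) 30 = \left(-1 + \frac{23}{\left(-3 - 11\right) + 7}\right) 30 = \left(-1 + \frac{23}{-14 + 7}\right) 30 = \left(-1 + \frac{23}{-7}\right) 30 = \left(-1 + 23 \left(- \frac{1}{7}\right)\right) 30 = \left(-1 - \frac{23}{7}\right) 30 = \left(- \frac{30}{7}\right) 30 = - \frac{900}{7}$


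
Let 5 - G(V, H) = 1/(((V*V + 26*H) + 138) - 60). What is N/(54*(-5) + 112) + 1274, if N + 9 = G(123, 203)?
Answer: 4123548561/3236630 ≈ 1274.0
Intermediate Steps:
G(V, H) = 5 - 1/(78 + V**2 + 26*H) (G(V, H) = 5 - 1/(((V*V + 26*H) + 138) - 60) = 5 - 1/(((V**2 + 26*H) + 138) - 60) = 5 - 1/((138 + V**2 + 26*H) - 60) = 5 - 1/(78 + V**2 + 26*H))
N = -81941/20485 (N = -9 + (389 + 5*123**2 + 130*203)/(78 + 123**2 + 26*203) = -9 + (389 + 5*15129 + 26390)/(78 + 15129 + 5278) = -9 + (389 + 75645 + 26390)/20485 = -9 + (1/20485)*102424 = -9 + 102424/20485 = -81941/20485 ≈ -4.0000)
N/(54*(-5) + 112) + 1274 = -81941/(20485*(54*(-5) + 112)) + 1274 = -81941/(20485*(-270 + 112)) + 1274 = -81941/20485/(-158) + 1274 = -81941/20485*(-1/158) + 1274 = 81941/3236630 + 1274 = 4123548561/3236630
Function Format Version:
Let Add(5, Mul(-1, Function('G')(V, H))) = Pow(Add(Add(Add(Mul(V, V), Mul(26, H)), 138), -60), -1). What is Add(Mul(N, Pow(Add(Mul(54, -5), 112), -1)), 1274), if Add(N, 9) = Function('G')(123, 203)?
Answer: Rational(4123548561, 3236630) ≈ 1274.0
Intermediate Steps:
Function('G')(V, H) = Add(5, Mul(-1, Pow(Add(78, Pow(V, 2), Mul(26, H)), -1))) (Function('G')(V, H) = Add(5, Mul(-1, Pow(Add(Add(Add(Mul(V, V), Mul(26, H)), 138), -60), -1))) = Add(5, Mul(-1, Pow(Add(Add(Add(Pow(V, 2), Mul(26, H)), 138), -60), -1))) = Add(5, Mul(-1, Pow(Add(Add(138, Pow(V, 2), Mul(26, H)), -60), -1))) = Add(5, Mul(-1, Pow(Add(78, Pow(V, 2), Mul(26, H)), -1))))
N = Rational(-81941, 20485) (N = Add(-9, Mul(Pow(Add(78, Pow(123, 2), Mul(26, 203)), -1), Add(389, Mul(5, Pow(123, 2)), Mul(130, 203)))) = Add(-9, Mul(Pow(Add(78, 15129, 5278), -1), Add(389, Mul(5, 15129), 26390))) = Add(-9, Mul(Pow(20485, -1), Add(389, 75645, 26390))) = Add(-9, Mul(Rational(1, 20485), 102424)) = Add(-9, Rational(102424, 20485)) = Rational(-81941, 20485) ≈ -4.0000)
Add(Mul(N, Pow(Add(Mul(54, -5), 112), -1)), 1274) = Add(Mul(Rational(-81941, 20485), Pow(Add(Mul(54, -5), 112), -1)), 1274) = Add(Mul(Rational(-81941, 20485), Pow(Add(-270, 112), -1)), 1274) = Add(Mul(Rational(-81941, 20485), Pow(-158, -1)), 1274) = Add(Mul(Rational(-81941, 20485), Rational(-1, 158)), 1274) = Add(Rational(81941, 3236630), 1274) = Rational(4123548561, 3236630)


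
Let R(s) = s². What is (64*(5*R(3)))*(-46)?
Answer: -132480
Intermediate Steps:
(64*(5*R(3)))*(-46) = (64*(5*3²))*(-46) = (64*(5*9))*(-46) = (64*45)*(-46) = 2880*(-46) = -132480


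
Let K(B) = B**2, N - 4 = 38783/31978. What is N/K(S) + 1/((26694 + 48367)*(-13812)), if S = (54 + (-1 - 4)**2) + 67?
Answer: 43204778682173/176672084875929384 ≈ 0.00024455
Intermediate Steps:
N = 166695/31978 (N = 4 + 38783/31978 = 166695/31978 ≈ 5.2128)
S = 146 (S = (54 + (-5)**2) + 67 = (54 + 25) + 67 = 79 + 67 = 146)
N/K(S) + 1/((26694 + 48367)*(-13812)) = 166695/(31978*(146**2)) + 1/((26694 + 48367)*(-13812)) = (166695/31978)/21316 - 1/13812/75061 = (166695/31978)*(1/21316) + (1/75061)*(-1/13812) = 166695/681643048 - 1/1036742532 = 43204778682173/176672084875929384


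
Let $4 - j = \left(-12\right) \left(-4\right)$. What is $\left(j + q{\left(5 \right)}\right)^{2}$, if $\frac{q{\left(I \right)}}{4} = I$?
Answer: $576$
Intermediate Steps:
$j = -44$ ($j = 4 - \left(-12\right) \left(-4\right) = 4 - 48 = -44$)
$q{\left(I \right)} = 4 I$
$\left(j + q{\left(5 \right)}\right)^{2} = \left(-44 + 4 \cdot 5\right)^{2} = \left(-44 + 20\right)^{2} = \left(-24\right)^{2} = 576$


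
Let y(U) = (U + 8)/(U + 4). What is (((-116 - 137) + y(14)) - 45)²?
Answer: 7134241/81 ≈ 88077.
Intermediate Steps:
y(U) = (8 + U)/(4 + U)
(((-116 - 137) + y(14)) - 45)² = (((-116 - 137) + (8 + 14)/(4 + 14)) - 45)² = ((-253 + 22/18) - 45)² = ((-253 + (1/18)*22) - 45)² = ((-253 + 11/9) - 45)² = (-2266/9 - 45)² = (-2671/9)² = 7134241/81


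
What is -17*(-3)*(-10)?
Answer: -510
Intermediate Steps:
-17*(-3)*(-10) = 51*(-10) = -510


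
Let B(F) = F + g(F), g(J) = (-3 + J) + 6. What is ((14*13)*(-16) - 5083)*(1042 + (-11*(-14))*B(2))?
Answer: -16949400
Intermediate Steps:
g(J) = 3 + J
B(F) = 3 + 2*F (B(F) = F + (3 + F) = 3 + 2*F)
((14*13)*(-16) - 5083)*(1042 + (-11*(-14))*B(2)) = ((14*13)*(-16) - 5083)*(1042 + (-11*(-14))*(3 + 2*2)) = (182*(-16) - 5083)*(1042 + 154*(3 + 4)) = (-2912 - 5083)*(1042 + 154*7) = -7995*(1042 + 1078) = -7995*2120 = -16949400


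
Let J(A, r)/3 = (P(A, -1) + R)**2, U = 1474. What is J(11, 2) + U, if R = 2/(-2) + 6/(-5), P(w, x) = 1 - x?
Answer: 36853/25 ≈ 1474.1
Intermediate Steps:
R = -11/5 (R = 2*(-1/2) + 6*(-1/5) = -1 - 6/5 = -11/5 ≈ -2.2000)
J(A, r) = 3/25 (J(A, r) = 3*((1 - 1*(-1)) - 11/5)**2 = 3*((1 + 1) - 11/5)**2 = 3*(2 - 11/5)**2 = 3*(-1/5)**2 = 3*(1/25) = 3/25)
J(11, 2) + U = 3/25 + 1474 = 36853/25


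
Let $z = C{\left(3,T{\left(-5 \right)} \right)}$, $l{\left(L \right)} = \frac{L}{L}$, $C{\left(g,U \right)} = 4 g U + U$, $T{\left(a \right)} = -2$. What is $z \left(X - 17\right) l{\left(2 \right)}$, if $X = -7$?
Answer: $624$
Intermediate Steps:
$C{\left(g,U \right)} = U + 4 U g$ ($C{\left(g,U \right)} = 4 U g + U = U + 4 U g$)
$l{\left(L \right)} = 1$
$z = -26$ ($z = - 2 \left(1 + 4 \cdot 3\right) = - 2 \left(1 + 12\right) = \left(-2\right) 13 = -26$)
$z \left(X - 17\right) l{\left(2 \right)} = - 26 \left(-7 - 17\right) 1 = \left(-26\right) \left(-24\right) 1 = 624 \cdot 1 = 624$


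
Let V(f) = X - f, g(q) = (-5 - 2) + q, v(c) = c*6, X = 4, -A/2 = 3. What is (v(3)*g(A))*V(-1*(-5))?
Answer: 234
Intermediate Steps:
A = -6 (A = -2*3 = -6)
v(c) = 6*c
g(q) = -7 + q
V(f) = 4 - f
(v(3)*g(A))*V(-1*(-5)) = ((6*3)*(-7 - 6))*(4 - (-1)*(-5)) = (18*(-13))*(4 - 1*5) = -234*(4 - 5) = -234*(-1) = 234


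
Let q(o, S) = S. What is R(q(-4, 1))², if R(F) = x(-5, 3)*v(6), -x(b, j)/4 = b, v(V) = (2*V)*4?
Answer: 921600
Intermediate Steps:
v(V) = 8*V
x(b, j) = -4*b
R(F) = 960 (R(F) = (-4*(-5))*(8*6) = 20*48 = 960)
R(q(-4, 1))² = 960² = 921600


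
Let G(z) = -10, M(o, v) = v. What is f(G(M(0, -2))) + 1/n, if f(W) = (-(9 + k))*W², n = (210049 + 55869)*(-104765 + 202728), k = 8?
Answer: -44285212557799/26050125034 ≈ -1700.0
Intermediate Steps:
n = 26050125034 (n = 265918*97963 = 26050125034)
f(W) = -17*W² (f(W) = (-(9 + 8))*W² = (-1*17)*W² = -17*W²)
f(G(M(0, -2))) + 1/n = -17*(-10)² + 1/26050125034 = -17*100 + 1/26050125034 = -1700 + 1/26050125034 = -44285212557799/26050125034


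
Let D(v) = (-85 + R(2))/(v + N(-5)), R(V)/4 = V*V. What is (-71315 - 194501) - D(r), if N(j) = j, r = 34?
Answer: -7708595/29 ≈ -2.6581e+5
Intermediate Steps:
R(V) = 4*V**2 (R(V) = 4*(V*V) = 4*V**2)
D(v) = -69/(-5 + v) (D(v) = (-85 + 4*2**2)/(v - 5) = (-85 + 4*4)/(-5 + v) = (-85 + 16)/(-5 + v) = -69/(-5 + v))
(-71315 - 194501) - D(r) = (-71315 - 194501) - (-69)/(-5 + 34) = -265816 - (-69)/29 = -265816 - 1*(-69/29) = -265816 + 69/29 = -7708595/29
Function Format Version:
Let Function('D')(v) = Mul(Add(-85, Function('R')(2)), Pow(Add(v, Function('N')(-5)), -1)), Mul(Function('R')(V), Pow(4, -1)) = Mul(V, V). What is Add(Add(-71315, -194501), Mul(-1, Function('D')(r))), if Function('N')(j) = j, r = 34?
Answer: Rational(-7708595, 29) ≈ -2.6581e+5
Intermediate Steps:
Function('R')(V) = Mul(4, Pow(V, 2)) (Function('R')(V) = Mul(4, Mul(V, V)) = Mul(4, Pow(V, 2)))
Function('D')(v) = Mul(-69, Pow(Add(-5, v), -1)) (Function('D')(v) = Mul(Add(-85, Mul(4, Pow(2, 2))), Pow(Add(v, -5), -1)) = Mul(Add(-85, Mul(4, 4)), Pow(Add(-5, v), -1)) = Mul(Add(-85, 16), Pow(Add(-5, v), -1)) = Mul(-69, Pow(Add(-5, v), -1)))
Add(Add(-71315, -194501), Mul(-1, Function('D')(r))) = Add(Add(-71315, -194501), Mul(-1, Mul(-69, Pow(Add(-5, 34), -1)))) = Add(-265816, Mul(-1, Mul(-69, Pow(29, -1)))) = Add(-265816, Mul(-1, Mul(-69, Rational(1, 29)))) = Add(-265816, Mul(-1, Rational(-69, 29))) = Add(-265816, Rational(69, 29)) = Rational(-7708595, 29)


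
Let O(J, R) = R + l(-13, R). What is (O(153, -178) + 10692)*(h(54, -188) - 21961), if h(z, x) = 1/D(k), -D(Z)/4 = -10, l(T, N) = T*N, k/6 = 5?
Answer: -2817153873/10 ≈ -2.8172e+8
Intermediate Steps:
k = 30 (k = 6*5 = 30)
l(T, N) = N*T
D(Z) = 40 (D(Z) = -4*(-10) = 40)
O(J, R) = -12*R (O(J, R) = R + R*(-13) = R - 13*R = -12*R)
h(z, x) = 1/40
(O(153, -178) + 10692)*(h(54, -188) - 21961) = (-12*(-178) + 10692)*(1/40 - 21961) = (2136 + 10692)*(-878439/40) = 12828*(-878439/40) = -2817153873/10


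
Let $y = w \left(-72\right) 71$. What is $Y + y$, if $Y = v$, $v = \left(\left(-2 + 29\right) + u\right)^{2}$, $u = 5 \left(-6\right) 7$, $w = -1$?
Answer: $38601$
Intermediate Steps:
$u = -210$ ($u = \left(-30\right) 7 = -210$)
$v = 33489$ ($v = \left(\left(-2 + 29\right) - 210\right)^{2} = \left(27 - 210\right)^{2} = \left(-183\right)^{2} = 33489$)
$Y = 33489$
$y = 5112$ ($y = \left(-1\right) \left(-72\right) 71 = 72 \cdot 71 = 5112$)
$Y + y = 33489 + 5112 = 38601$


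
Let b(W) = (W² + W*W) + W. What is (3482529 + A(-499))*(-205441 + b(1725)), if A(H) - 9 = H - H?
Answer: 20016005561292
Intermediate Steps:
A(H) = 9 (A(H) = 9 + (H - H) = 9 + 0 = 9)
b(W) = W + 2*W² (b(W) = (W² + W²) + W = 2*W² + W = W + 2*W²)
(3482529 + A(-499))*(-205441 + b(1725)) = (3482529 + 9)*(-205441 + 1725*(1 + 2*1725)) = 3482538*(-205441 + 1725*(1 + 3450)) = 3482538*(-205441 + 1725*3451) = 3482538*(-205441 + 5952975) = 3482538*5747534 = 20016005561292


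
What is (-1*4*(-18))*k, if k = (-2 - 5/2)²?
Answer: 1458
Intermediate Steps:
k = 81/4 (k = (-2 - 5*½)² = (-2 - 5/2)² = (-9/2)² = 81/4 ≈ 20.250)
(-1*4*(-18))*k = (-1*4*(-18))*(81/4) = -4*(-18)*(81/4) = 72*(81/4) = 1458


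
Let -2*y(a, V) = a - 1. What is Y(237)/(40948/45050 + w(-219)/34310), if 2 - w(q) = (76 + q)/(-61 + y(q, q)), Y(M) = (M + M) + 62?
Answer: 4059535869200/6885222517 ≈ 589.60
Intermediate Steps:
y(a, V) = ½ - a/2 (y(a, V) = -(a - 1)/2 = -(-1 + a)/2 = ½ - a/2)
Y(M) = 62 + 2*M (Y(M) = 2*M + 62 = 62 + 2*M)
w(q) = 2 - (76 + q)/(-121/2 - q/2) (w(q) = 2 - (76 + q)/(-61 + (½ - q/2)) = 2 - (76 + q)/(-121/2 - q/2))
Y(237)/(40948/45050 + w(-219)/34310) = (62 + 2*237)/(40948/45050 + (2*(197 + 2*(-219))/(121 - 219))/34310) = (62 + 474)/(40948*(1/45050) + (2*(197 - 438)/(-98))*(1/34310)) = 536/(20474/22525 + (2*(-1/98)*(-241))*(1/34310)) = 536/(20474/22525 + (241/49)*(1/34310)) = 536/(20474/22525 + 241/1681190) = 536/(6885222517/7573760950) = 536*(7573760950/6885222517) = 4059535869200/6885222517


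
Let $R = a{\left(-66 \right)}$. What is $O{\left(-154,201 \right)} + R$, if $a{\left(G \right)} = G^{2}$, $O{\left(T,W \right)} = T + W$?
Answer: $4403$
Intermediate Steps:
$R = 4356$ ($R = \left(-66\right)^{2} = 4356$)
$O{\left(-154,201 \right)} + R = \left(-154 + 201\right) + 4356 = 47 + 4356 = 4403$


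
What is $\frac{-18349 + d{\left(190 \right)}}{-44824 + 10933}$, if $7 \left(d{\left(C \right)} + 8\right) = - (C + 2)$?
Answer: $\frac{543}{1001} \approx 0.54246$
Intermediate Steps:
$d{\left(C \right)} = - \frac{58}{7} - \frac{C}{7}$ ($d{\left(C \right)} = -8 + \frac{\left(-1\right) \left(C + 2\right)}{7} = -8 + \frac{\left(-1\right) \left(2 + C\right)}{7} = -8 + \frac{-2 - C}{7} = -8 - \left(\frac{2}{7} + \frac{C}{7}\right) = - \frac{58}{7} - \frac{C}{7}$)
$\frac{-18349 + d{\left(190 \right)}}{-44824 + 10933} = \frac{-18349 - \frac{248}{7}}{-44824 + 10933} = \frac{-18349 - \frac{248}{7}}{-33891} = \left(-18349 - \frac{248}{7}\right) \left(- \frac{1}{33891}\right) = \left(- \frac{128691}{7}\right) \left(- \frac{1}{33891}\right) = \frac{543}{1001}$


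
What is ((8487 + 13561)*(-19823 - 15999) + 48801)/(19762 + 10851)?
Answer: -789754655/30613 ≈ -25798.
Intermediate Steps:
((8487 + 13561)*(-19823 - 15999) + 48801)/(19762 + 10851) = (22048*(-35822) + 48801)/30613 = (-789803456 + 48801)*(1/30613) = -789754655*1/30613 = -789754655/30613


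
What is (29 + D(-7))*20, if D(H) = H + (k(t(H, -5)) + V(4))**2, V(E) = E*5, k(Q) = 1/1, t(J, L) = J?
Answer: 9260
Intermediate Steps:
k(Q) = 1
V(E) = 5*E
D(H) = 441 + H (D(H) = H + (1 + 5*4)**2 = H + (1 + 20)**2 = H + 21**2 = H + 441 = 441 + H)
(29 + D(-7))*20 = (29 + (441 - 7))*20 = (29 + 434)*20 = 463*20 = 9260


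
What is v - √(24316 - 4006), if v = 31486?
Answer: 31486 - √20310 ≈ 31344.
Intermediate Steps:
v - √(24316 - 4006) = 31486 - √(24316 - 4006) = 31486 - √20310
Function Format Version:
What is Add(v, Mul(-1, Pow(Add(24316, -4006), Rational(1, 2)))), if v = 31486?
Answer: Add(31486, Mul(-1, Pow(20310, Rational(1, 2)))) ≈ 31344.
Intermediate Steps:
Add(v, Mul(-1, Pow(Add(24316, -4006), Rational(1, 2)))) = Add(31486, Mul(-1, Pow(Add(24316, -4006), Rational(1, 2)))) = Add(31486, Mul(-1, Pow(20310, Rational(1, 2))))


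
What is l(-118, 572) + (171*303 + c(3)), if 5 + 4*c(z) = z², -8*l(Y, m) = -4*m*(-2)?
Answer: 51242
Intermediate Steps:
l(Y, m) = -m (l(Y, m) = -(-4*m)*(-2)/8 = -m)
c(z) = -5/4 + z²/4
l(-118, 572) + (171*303 + c(3)) = -1*572 + (171*303 + (-5/4 + (¼)*3²)) = -572 + (51813 + (-5/4 + (¼)*9)) = -572 + (51813 + (-5/4 + 9/4)) = -572 + (51813 + 1) = -572 + 51814 = 51242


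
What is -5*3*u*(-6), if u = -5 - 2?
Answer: -630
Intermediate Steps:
u = -7
-5*3*u*(-6) = -5*3*(-7)*(-6) = -(-105)*(-6) = -5*126 = -630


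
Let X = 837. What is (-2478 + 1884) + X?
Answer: 243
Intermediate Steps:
(-2478 + 1884) + X = (-2478 + 1884) + 837 = -594 + 837 = 243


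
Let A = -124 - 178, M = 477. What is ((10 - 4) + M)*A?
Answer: -145866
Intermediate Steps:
A = -302
((10 - 4) + M)*A = ((10 - 4) + 477)*(-302) = (6 + 477)*(-302) = 483*(-302) = -145866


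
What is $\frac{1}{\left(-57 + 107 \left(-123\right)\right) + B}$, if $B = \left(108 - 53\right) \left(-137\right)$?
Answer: $- \frac{1}{20753} \approx -4.8186 \cdot 10^{-5}$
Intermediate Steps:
$B = -7535$ ($B = 55 \left(-137\right) = -7535$)
$\frac{1}{\left(-57 + 107 \left(-123\right)\right) + B} = \frac{1}{\left(-57 + 107 \left(-123\right)\right) - 7535} = \frac{1}{\left(-57 - 13161\right) - 7535} = \frac{1}{-13218 - 7535} = \frac{1}{-20753} = - \frac{1}{20753}$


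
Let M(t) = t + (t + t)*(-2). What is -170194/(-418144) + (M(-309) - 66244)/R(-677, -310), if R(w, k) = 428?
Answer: -3404883577/22370704 ≈ -152.20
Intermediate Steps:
M(t) = -3*t (M(t) = t + (2*t)*(-2) = t - 4*t = -3*t)
-170194/(-418144) + (M(-309) - 66244)/R(-677, -310) = -170194/(-418144) + (-3*(-309) - 66244)/428 = -170194*(-1/418144) + (927 - 66244)*(1/428) = 85097/209072 - 65317*1/428 = 85097/209072 - 65317/428 = -3404883577/22370704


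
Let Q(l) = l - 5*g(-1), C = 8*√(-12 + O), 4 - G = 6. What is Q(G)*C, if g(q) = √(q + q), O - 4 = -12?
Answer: 80*√10 - 32*I*√5 ≈ 252.98 - 71.554*I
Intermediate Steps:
O = -8 (O = 4 - 12 = -8)
G = -2 (G = 4 - 1*6 = 4 - 6 = -2)
g(q) = √2*√q (g(q) = √(2*q) = √2*√q)
C = 16*I*√5 (C = 8*√(-12 - 8) = 8*√(-20) = 8*(2*I*√5) = 16*I*√5 ≈ 35.777*I)
Q(l) = l - 5*I*√2 (Q(l) = l - 5*√2*√(-1) = l - 5*√2*I = l - 5*I*√2)
Q(G)*C = (-2 - 5*I*√2)*(16*I*√5) = 16*I*√5*(-2 - 5*I*√2)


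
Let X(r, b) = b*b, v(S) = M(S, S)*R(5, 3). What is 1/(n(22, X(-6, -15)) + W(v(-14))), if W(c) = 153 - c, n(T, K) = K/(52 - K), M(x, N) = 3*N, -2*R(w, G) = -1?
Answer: 173/29877 ≈ 0.0057904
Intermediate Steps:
R(w, G) = 1/2 (R(w, G) = -1/2*(-1) = 1/2)
v(S) = 3*S/2 (v(S) = (3*S)*(1/2) = 3*S/2)
X(r, b) = b**2
1/(n(22, X(-6, -15)) + W(v(-14))) = 1/(-1*(-15)**2/(-52 + (-15)**2) + (153 - 3*(-14)/2)) = 1/(-1*225/(-52 + 225) + (153 - 1*(-21))) = 1/(-1*225/173 + (153 + 21)) = 1/(-1*225*1/173 + 174) = 1/(-225/173 + 174) = 1/(29877/173) = 173/29877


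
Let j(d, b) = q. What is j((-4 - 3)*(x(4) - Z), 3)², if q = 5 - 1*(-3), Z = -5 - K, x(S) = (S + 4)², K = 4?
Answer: 64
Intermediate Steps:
x(S) = (4 + S)²
Z = -9 (Z = -5 - 1*4 = -5 - 4 = -9)
q = 8 (q = 5 + 3 = 8)
j(d, b) = 8
j((-4 - 3)*(x(4) - Z), 3)² = 8² = 64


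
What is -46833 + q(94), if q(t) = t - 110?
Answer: -46849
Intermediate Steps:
q(t) = -110 + t
-46833 + q(94) = -46833 + (-110 + 94) = -46833 - 16 = -46849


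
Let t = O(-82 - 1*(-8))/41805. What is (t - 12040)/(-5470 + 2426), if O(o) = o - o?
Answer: 3010/761 ≈ 3.9553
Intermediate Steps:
O(o) = 0
t = 0 (t = 0/41805 = 0*(1/41805) = 0)
(t - 12040)/(-5470 + 2426) = (0 - 12040)/(-5470 + 2426) = -12040/(-3044) = -12040*(-1/3044) = 3010/761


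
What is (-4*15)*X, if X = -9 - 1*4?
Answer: 780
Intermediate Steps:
X = -13 (X = -9 - 4 = -13)
(-4*15)*X = -4*15*(-13) = -60*(-13) = 780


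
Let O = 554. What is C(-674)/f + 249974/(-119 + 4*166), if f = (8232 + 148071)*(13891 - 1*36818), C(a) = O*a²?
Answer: 895659388166414/1953039590145 ≈ 458.60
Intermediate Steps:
C(a) = 554*a²
f = -3583558881 (f = 156303*(13891 - 36818) = 156303*(-22927) = -3583558881)
C(-674)/f + 249974/(-119 + 4*166) = (554*(-674)²)/(-3583558881) + 249974/(-119 + 4*166) = (554*454276)*(-1/3583558881) + 249974/(-119 + 664) = 251668904*(-1/3583558881) + 249974/545 = -251668904/3583558881 + 249974*(1/545) = -251668904/3583558881 + 249974/545 = 895659388166414/1953039590145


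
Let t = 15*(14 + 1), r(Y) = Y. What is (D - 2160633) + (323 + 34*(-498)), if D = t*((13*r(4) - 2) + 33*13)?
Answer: -2069467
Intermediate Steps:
t = 225 (t = 15*15 = 225)
D = 107775 (D = 225*((13*4 - 2) + 33*13) = 225*((52 - 2) + 429) = 225*(50 + 429) = 225*479 = 107775)
(D - 2160633) + (323 + 34*(-498)) = (107775 - 2160633) + (323 + 34*(-498)) = -2052858 + (323 - 16932) = -2052858 - 16609 = -2069467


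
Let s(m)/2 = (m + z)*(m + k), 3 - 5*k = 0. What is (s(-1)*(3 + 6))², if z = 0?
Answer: 1296/25 ≈ 51.840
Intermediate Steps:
k = ⅗ (k = ⅗ - ⅕*0 = ⅗ + 0 = ⅗ ≈ 0.60000)
s(m) = 2*m*(⅗ + m) (s(m) = 2*((m + 0)*(m + ⅗)) = 2*(m*(⅗ + m)) = 2*m*(⅗ + m))
(s(-1)*(3 + 6))² = (((⅖)*(-1)*(3 + 5*(-1)))*(3 + 6))² = (((⅖)*(-1)*(3 - 5))*9)² = (((⅖)*(-1)*(-2))*9)² = ((⅘)*9)² = (36/5)² = 1296/25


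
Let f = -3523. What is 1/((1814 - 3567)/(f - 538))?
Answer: 4061/1753 ≈ 2.3166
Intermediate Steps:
1/((1814 - 3567)/(f - 538)) = 1/((1814 - 3567)/(-3523 - 538)) = 1/(-1753/(-4061)) = 1/(-1753*(-1/4061)) = 1/(1753/4061) = 4061/1753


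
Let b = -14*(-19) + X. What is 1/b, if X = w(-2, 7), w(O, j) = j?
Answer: 1/273 ≈ 0.0036630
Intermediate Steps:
X = 7
b = 273 (b = -14*(-19) + 7 = 266 + 7 = 273)
1/b = 1/273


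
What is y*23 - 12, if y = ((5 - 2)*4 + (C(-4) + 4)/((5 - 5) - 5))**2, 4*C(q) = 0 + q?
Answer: 74427/25 ≈ 2977.1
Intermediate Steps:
C(q) = q/4 (C(q) = (0 + q)/4 = q/4)
y = 3249/25 (y = ((5 - 2)*4 + ((1/4)*(-4) + 4)/((5 - 5) - 5))**2 = (3*4 + (-1 + 4)/(0 - 5))**2 = (12 + 3/(-5))**2 = (12 + 3*(-1/5))**2 = (12 - 3/5)**2 = (57/5)**2 = 3249/25 ≈ 129.96)
y*23 - 12 = (3249/25)*23 - 12 = 74727/25 - 12 = 74427/25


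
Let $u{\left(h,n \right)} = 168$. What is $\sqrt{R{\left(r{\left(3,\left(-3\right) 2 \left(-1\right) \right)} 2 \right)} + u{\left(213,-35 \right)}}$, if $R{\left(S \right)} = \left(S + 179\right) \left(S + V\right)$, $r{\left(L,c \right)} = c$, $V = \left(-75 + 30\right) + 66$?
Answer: $3 \sqrt{719} \approx 80.443$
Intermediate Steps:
$V = 21$ ($V = -45 + 66 = 21$)
$R{\left(S \right)} = \left(21 + S\right) \left(179 + S\right)$ ($R{\left(S \right)} = \left(S + 179\right) \left(S + 21\right) = \left(179 + S\right) \left(21 + S\right) = \left(21 + S\right) \left(179 + S\right)$)
$\sqrt{R{\left(r{\left(3,\left(-3\right) 2 \left(-1\right) \right)} 2 \right)} + u{\left(213,-35 \right)}} = \sqrt{\left(3759 + \left(\left(-3\right) 2 \left(-1\right) 2\right)^{2} + 200 \left(-3\right) 2 \left(-1\right) 2\right) + 168} = \sqrt{\left(3759 + \left(\left(-6\right) \left(-1\right) 2\right)^{2} + 200 \left(-6\right) \left(-1\right) 2\right) + 168} = \sqrt{\left(3759 + \left(6 \cdot 2\right)^{2} + 200 \cdot 6 \cdot 2\right) + 168} = \sqrt{\left(3759 + 12^{2} + 200 \cdot 12\right) + 168} = \sqrt{\left(3759 + 144 + 2400\right) + 168} = \sqrt{6303 + 168} = \sqrt{6471} = 3 \sqrt{719}$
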